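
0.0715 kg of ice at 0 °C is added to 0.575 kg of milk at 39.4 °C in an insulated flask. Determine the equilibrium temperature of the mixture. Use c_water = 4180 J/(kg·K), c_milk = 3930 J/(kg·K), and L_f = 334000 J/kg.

T_f ≈ 25.5 °C

Conservation of energy gives ΣQ = 0:
latent heat to melt: 0.0715×334000 = 23881
  meltwater 0→T: 0.0715×4180×T = 298.87 T
  milk cools: 0.575×3930×(T − 39.4) = 2259.8(T − 39.4)
2558.6 T = 89034 − 23881 = 65153
T ≈ 25.46 °C. Since T > 0 °C, the all-ice-melts assumption holds.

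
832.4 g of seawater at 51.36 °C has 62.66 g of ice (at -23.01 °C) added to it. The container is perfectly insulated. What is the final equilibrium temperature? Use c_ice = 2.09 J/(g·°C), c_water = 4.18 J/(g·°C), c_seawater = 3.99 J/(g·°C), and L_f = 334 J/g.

Conservation of energy gives ΣQ = 0:
warm ice to 0 °C: 62.66×2.09×(0 − (-23.01)) = 3013.4; melt ice: 62.66×334 = 20928; warm the meltwater: 261.92 T; seawater: 3321.3(T − 51.36)
3583.2 T = 170581 − 23942 = 146639
T ≈ 40.92 °C (positive, so assuming full melt was valid).

T_f ≈ 40.9 °C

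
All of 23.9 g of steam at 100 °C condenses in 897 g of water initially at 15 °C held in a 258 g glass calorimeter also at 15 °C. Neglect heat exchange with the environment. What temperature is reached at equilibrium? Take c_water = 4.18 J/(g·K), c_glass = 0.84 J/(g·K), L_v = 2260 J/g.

T_f ≈ 30.4 °C

Heat gained plus heat lost sum to zero:
latent heat released on condensation: 23.9×2260 = 54014
  condensate cools 100→T: 23.9×4.18×(T − 100) = 99.9(T − 100)
  original water: 3749.5(T − 15)
  cup: 216.72(T − 15)
4066.1 T = 54014 + 9990.2 + 59493 = 123497
T ≈ 30.37 °C — below 100 °C, confirming all the steam condensed.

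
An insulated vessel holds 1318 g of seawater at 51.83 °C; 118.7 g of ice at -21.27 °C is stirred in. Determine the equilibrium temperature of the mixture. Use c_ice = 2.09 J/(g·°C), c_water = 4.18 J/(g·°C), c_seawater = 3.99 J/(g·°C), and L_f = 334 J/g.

Energy conservation, ΣQ = 0:
warm ice to 0 °C: 118.7×2.09×(0 − (-21.27)) = 5276.7; melt ice: 118.7×334 = 39646; warm the meltwater: 496.17 T; seawater cools: 1318×3.99×(T − 51.83) = 5258.8(T − 51.83)
5755 T = 272565 − 44923 = 227642
T ≈ 39.56 °C — above 0 °C, consistent with complete melting.

T_f ≈ 39.6 °C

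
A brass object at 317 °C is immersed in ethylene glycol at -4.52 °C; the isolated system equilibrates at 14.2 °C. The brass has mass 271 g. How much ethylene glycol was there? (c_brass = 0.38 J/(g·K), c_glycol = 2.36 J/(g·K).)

m ≈ 706 g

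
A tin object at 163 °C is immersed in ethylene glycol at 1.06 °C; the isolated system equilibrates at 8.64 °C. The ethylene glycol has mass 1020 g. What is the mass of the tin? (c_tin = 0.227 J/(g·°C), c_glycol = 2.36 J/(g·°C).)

m ≈ 521 g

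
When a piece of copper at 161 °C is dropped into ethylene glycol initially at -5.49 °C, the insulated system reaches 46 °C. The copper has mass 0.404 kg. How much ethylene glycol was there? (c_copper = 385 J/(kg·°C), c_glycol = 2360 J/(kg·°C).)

Energy conservation, ΣQ = 0:
0.404·385·(46 − 161) + m·2360·(46 − (-5.49)) = 0
121516 m = 17887
m = 17887/121516 ≈ 0.1472 kg

m ≈ 0.147 kg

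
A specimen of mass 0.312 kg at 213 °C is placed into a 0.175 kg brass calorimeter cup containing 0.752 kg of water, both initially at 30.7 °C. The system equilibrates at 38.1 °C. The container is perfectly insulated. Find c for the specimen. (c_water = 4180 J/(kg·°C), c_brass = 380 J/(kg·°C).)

Heat gained plus heat lost sum to zero:
0.312·c·(38.1 − 213) + 0.752·4180·(38.1 − 30.7) + 0.175·380·(38.1 − 30.7) = 0
-54.57 c = -23753
c = -23753/-54.57 ≈ 435.3 J/(kg·°C)

c ≈ 435 J/(kg·°C)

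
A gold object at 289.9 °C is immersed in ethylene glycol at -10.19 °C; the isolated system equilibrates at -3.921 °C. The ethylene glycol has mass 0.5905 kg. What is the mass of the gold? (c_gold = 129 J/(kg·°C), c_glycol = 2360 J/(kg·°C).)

m ≈ 0.23 kg

Conservation of energy gives ΣQ = 0:
m×129×(-3.921 − 289.9) + 0.5905×2360×(-3.921 − (-10.19)) = 0
-37903 m = -8736.4
m = -8736.4/-37903 ≈ 0.2305 kg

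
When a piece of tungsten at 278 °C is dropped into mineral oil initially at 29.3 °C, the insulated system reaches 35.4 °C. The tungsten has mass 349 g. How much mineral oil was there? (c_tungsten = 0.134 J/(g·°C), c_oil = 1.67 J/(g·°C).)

Setting the total heat transfer to zero:
349·0.134·(35.4 − 278) + m·1.67·(35.4 − 29.3) = 0
10.19 m = 11345
m = 11345/10.19 ≈ 1114 g

m ≈ 1110 g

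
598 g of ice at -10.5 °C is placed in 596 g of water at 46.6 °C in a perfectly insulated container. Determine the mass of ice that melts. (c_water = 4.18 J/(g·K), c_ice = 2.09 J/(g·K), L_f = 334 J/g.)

m_melted ≈ 308 g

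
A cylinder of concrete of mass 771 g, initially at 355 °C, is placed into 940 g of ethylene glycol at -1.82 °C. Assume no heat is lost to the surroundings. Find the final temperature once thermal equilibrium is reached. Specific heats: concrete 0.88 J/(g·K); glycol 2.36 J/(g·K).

Set heat shed by the hot body equal to heat absorbed by the cold body:
771*0.88*(355 − T) = 940*2.36*(T − (-1.82))
678.48(355 − T) = 2218.4(T − (-1.82))
2896.9 T = 236823  ⇒  T ≈ 81.75 °C

T_f ≈ 81.8 °C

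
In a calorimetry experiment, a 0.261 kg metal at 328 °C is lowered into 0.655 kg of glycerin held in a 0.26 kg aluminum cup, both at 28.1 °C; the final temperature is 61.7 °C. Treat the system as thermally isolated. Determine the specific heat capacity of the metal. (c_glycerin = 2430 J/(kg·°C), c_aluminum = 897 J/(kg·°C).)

c ≈ 882 J/(kg·°C)

Net heat exchanged in the isolated system is zero:
0.261×c×(61.7 − 328) + 0.655×2430×(61.7 − 28.1) + 0.26×897×(61.7 − 28.1) = 0
-69.5 c = -61316
c = -61316/-69.5 ≈ 882.2 J/(kg·°C)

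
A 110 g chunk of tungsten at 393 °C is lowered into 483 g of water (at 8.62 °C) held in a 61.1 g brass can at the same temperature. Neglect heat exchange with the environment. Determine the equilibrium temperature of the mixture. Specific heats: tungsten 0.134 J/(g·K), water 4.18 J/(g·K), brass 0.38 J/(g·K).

T_f ≈ 11.4 °C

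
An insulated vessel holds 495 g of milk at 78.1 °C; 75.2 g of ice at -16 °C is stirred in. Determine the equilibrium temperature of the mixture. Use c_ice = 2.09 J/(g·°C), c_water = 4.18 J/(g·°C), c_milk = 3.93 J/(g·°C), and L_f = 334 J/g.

T_f ≈ 55.0 °C

Taking heat into each body as positive, Σ m c ΔT = 0:
warm ice to 0 °C: 75.2×2.09×(0 − (-16)) = 2514.7
  latent heat to melt: 75.2×334 = 25117
  meltwater 0→T: 75.2×4.18×T = 314.34 T
  milk: 1945.4(T − 78.1)
2259.7 T = 151932 − 27631 = 124300
T ≈ 55.01 °C. Since T > 0 °C, the all-ice-melts assumption holds.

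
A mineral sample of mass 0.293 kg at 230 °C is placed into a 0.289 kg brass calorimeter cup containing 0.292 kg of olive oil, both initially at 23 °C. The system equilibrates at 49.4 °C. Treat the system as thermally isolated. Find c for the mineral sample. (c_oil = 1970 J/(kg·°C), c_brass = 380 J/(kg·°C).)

c ≈ 342 J/(kg·°C)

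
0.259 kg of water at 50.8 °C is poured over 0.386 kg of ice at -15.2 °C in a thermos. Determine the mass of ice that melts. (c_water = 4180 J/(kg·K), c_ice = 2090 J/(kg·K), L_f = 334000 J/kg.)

m_melted ≈ 0.128 kg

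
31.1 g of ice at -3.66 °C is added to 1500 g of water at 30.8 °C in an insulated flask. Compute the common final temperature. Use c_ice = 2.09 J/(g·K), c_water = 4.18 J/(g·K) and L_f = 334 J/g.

T_f ≈ 28.5 °C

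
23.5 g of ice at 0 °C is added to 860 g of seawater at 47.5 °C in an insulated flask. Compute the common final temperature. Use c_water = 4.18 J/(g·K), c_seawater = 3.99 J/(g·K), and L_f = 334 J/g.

Energy conservation, ΣQ = 0:
fusion: m_ice L_f = 23.5·334 = 7849; meltwater 0→T: 23.5·4.18·T = 98.23 T; seawater cools: 860·3.99·(T − 47.5) = 3431.4(T − 47.5)
3529.6 T = 162992 − 7849 = 155142
T ≈ 43.95 °C. Since T > 0 °C, the all-ice-melts assumption holds.

T_f ≈ 44.0 °C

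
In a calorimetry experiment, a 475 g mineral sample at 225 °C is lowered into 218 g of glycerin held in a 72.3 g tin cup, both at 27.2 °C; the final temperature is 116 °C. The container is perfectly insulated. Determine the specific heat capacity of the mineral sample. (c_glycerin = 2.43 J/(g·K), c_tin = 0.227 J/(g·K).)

c ≈ 0.937 J/(g·K)

Conservation of energy gives ΣQ = 0:
475·c·(116 − 225) + 218·2.43·(116 − 27.2) + 72.3·0.227·(116 − 27.2) = 0
-51775 c = -48498
c = -48498/-51775 ≈ 0.9367 J/(g·K)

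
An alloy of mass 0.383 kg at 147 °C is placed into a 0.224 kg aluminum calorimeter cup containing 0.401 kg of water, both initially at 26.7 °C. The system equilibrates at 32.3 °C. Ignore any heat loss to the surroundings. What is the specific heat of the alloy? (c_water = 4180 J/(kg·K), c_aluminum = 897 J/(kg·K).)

c ≈ 239 J/(kg·K)

Setting the total heat transfer to zero:
0.383×c×(32.3 − 147) + 0.401×4180×(32.3 − 26.7) + 0.224×897×(32.3 − 26.7) = 0
-43.93 c = -10512
c = -10512/-43.93 ≈ 239.3 J/(kg·K)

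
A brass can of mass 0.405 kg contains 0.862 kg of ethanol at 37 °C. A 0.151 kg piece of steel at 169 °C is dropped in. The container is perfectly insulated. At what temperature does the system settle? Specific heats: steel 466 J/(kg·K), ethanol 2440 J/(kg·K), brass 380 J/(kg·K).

T_f ≈ 41.0 °C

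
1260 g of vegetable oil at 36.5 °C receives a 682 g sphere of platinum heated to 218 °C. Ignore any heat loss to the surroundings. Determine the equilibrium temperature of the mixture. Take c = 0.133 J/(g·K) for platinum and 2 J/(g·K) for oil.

T_f ≈ 42.8 °C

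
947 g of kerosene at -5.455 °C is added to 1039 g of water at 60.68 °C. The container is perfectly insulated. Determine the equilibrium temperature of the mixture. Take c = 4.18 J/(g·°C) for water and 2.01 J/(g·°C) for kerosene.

T_f ≈ 40.5 °C

Taking heat into each body as positive, Σ m c ΔT = 0:
1039·4.18·(T − 60.68) + 947·2.01·(T − (-5.455)) = 0
4343(T − 60.68) + 1903.5(T − (-5.455)) = 0
6246.5 T = 253151
T ≈ 40.53 °C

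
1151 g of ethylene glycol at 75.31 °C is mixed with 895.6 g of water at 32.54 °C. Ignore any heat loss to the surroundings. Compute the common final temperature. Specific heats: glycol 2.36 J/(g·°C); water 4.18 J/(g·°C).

T_f ≈ 50.5 °C

Let T be the final temperature. ΣQ_i = 0:
1151*2.36*(T − 75.31) + 895.6*4.18*(T − 32.54) = 0
6460 T = 326386
T ≈ 50.52 °C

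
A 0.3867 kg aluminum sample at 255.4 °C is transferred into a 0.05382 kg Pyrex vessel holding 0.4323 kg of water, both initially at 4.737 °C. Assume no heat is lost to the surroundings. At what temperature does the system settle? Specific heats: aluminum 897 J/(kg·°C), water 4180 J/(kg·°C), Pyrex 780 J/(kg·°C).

T_f ≈ 44.3 °C

Net heat exchanged in the isolated system is zero:
0.3867*897*(T − 255.4) + 0.4323*4180*(T − 4.737) + 0.05382*780*(T − 4.737) = 0
(346.87 + 1807 + 41.98) T = 346.87*255.4 + 1807*4.737 + 41.98*4.737
T = 97349/2195.9 ≈ 44.33 °C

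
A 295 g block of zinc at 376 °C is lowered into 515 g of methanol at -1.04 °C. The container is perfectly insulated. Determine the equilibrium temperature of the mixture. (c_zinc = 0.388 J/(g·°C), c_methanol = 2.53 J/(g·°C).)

T_f ≈ 29.4 °C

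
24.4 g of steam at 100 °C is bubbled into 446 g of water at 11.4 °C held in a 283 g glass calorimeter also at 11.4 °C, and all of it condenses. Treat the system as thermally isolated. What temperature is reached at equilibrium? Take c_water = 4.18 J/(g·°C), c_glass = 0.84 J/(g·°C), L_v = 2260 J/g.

Conservation of energy gives ΣQ = 0:
steam→water at 100 °C releases m L_v = 24.4×2260 = 55144; condensate cools 100→T: 24.4×4.18×(T − 100) = 101.99(T − 100); original water: 1864.3(T − 11.4); cup: 237.72(T − 11.4)
2204 T = 55144 + 10199 + 23963 = 89306
T ≈ 40.52 °C — below 100 °C, confirming all the steam condensed.

T_f ≈ 40.5 °C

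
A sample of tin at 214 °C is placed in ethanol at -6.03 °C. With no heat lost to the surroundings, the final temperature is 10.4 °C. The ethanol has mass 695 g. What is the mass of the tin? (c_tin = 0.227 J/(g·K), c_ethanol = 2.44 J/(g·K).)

m ≈ 603 g

|Q_tin| = |Q_ethanol|:
m×0.227×(214 − 10.4) = 695×2.44×(10.4 − (-6.03))
46.22 m = 27862  ⇒  m ≈ 602.8 g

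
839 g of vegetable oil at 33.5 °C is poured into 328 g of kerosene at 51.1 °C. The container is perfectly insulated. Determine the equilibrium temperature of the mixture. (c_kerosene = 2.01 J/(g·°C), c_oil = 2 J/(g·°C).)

Heat gained plus heat lost sum to zero:
328·2.01·(T − 51.1) + 839·2·(T − 33.5) = 0
659.28(T − 51.1) + 1678(T − 33.5) = 0
2337.3 T = 89902
T = 89902 / 2337.3 = 38.5 °C

T_f ≈ 38.5 °C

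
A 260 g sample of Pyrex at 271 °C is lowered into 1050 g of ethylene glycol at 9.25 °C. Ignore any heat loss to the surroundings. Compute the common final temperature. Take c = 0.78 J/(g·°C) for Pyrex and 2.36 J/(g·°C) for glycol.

T_f is the heat-capacity-weighted average of the initial temperatures:
T_f = (202.8×271 + 2478×9.25) / (202.8 + 2478)
    = 77880 / 2680.8 ≈ 29.05 °C

T_f ≈ 29.1 °C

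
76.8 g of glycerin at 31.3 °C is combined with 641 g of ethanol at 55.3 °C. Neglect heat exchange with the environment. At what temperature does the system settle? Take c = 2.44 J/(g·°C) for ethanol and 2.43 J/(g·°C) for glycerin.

T_f ≈ 52.7 °C

Set heat shed by the hot body equal to heat absorbed by the cold body:
641×2.44×(55.3 − T) = 76.8×2.43×(T − 31.3)
1564(55.3 − T) = 186.62(T − 31.3)
1750.7 T = 92333  ⇒  T ≈ 52.74 °C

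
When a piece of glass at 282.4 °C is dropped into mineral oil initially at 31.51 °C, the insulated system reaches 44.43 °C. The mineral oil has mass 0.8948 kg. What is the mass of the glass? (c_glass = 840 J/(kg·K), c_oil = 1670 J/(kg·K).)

m ≈ 0.0966 kg

Heat lost by the glass = heat gained by the oil:
m·840·(282.4 − 44.43) = 0.8948·1670·(44.43 − 31.51)
199895 m = 19307  ⇒  m ≈ 0.09658 kg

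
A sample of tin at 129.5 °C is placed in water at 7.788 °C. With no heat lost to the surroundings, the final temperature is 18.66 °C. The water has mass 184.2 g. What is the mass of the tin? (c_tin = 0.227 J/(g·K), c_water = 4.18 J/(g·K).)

|Q_tin| = |Q_water|:
m×0.227×(129.5 − 18.66) = 184.2×4.18×(18.66 − 7.788)
25.16 m = 8371  ⇒  m ≈ 332.7 g

m ≈ 333 g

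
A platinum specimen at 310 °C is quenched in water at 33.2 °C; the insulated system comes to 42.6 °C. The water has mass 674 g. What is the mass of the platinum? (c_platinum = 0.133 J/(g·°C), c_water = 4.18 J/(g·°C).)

|Q_platinum| = |Q_water|:
m×0.133×(310 − 42.6) = 674×4.18×(42.6 − 33.2)
35.56 m = 26483  ⇒  m ≈ 744.6 g

m ≈ 745 g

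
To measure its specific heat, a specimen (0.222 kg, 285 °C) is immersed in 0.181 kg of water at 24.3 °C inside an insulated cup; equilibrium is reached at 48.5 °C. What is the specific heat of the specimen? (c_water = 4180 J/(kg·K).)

Net heat exchanged in the isolated system is zero:
0.222·c·(48.5 − 285) + 0.181·4180·(48.5 − 24.3) = 0
-52.5 c = -18309
c = -18309/-52.5 ≈ 348.7 J/(kg·K)

c ≈ 349 J/(kg·K)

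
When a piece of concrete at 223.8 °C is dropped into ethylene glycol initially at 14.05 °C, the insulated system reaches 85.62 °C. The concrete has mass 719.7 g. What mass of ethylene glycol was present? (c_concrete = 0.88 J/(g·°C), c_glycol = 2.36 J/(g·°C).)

Heat gained plus heat lost sum to zero:
719.7·0.88·(85.62 − 223.8) + m·2.36·(85.62 − 14.05) = 0
168.91 m = 87514
m = 87514/168.91 ≈ 518.1 g

m ≈ 518 g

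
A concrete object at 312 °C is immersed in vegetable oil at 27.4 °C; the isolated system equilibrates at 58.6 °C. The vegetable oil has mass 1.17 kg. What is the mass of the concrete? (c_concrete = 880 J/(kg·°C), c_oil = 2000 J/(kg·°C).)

Heat gained plus heat lost sum to zero:
m·880·(58.6 − 312) + 1.17·2000·(58.6 − 27.4) = 0
-222992 m = -73008
m = -73008/-222992 ≈ 0.3274 kg

m ≈ 0.327 kg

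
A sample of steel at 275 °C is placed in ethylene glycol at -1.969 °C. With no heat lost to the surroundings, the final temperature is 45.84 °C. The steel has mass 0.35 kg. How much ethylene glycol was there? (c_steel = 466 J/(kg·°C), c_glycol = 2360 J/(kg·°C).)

|Q_steel| = |Q_glycol|:
0.35×466×(275 − 45.84) = m×2360×(45.84 − (-1.969))
112829 m = 37376  ⇒  m ≈ 0.3313 kg

m ≈ 0.331 kg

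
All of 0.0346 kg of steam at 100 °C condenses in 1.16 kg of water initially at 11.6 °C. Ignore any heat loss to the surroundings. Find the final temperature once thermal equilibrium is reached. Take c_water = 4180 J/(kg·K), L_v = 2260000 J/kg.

T_f ≈ 29.8 °C

Energy balance with sensible and latent terms:
condense steam: −0.0346·2260000 = −78196; condensed water 100 °C→T: 144.63(T − 100); original water: 4848.8(T − 11.6)
4993.4 T = 78196 + 14463 + 56246 = 148905
T ≈ 29.82 °C — below 100 °C, confirming all the steam condensed.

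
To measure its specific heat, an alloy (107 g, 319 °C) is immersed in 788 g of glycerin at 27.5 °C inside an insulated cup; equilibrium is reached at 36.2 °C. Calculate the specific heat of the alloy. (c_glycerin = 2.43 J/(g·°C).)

c ≈ 0.551 J/(g·°C)

Taking heat into each body as positive, Σ m c ΔT = 0:
107×c×(36.2 − 319) + 788×2.43×(36.2 − 27.5) = 0
-30260 c = -16659
c = -16659/-30260 ≈ 0.5505 J/(g·°C)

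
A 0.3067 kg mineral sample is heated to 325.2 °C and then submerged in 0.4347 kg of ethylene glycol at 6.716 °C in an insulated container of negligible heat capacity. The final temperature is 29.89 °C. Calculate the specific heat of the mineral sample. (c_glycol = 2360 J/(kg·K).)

c ≈ 262 J/(kg·K)

Taking heat into each body as positive, Σ m c ΔT = 0:
0.3067·c·(29.89 − 325.2) + 0.4347·2360·(29.89 − 6.716) = 0
-90.57 c = -23774
c = -23774/-90.57 ≈ 262.5 J/(kg·K)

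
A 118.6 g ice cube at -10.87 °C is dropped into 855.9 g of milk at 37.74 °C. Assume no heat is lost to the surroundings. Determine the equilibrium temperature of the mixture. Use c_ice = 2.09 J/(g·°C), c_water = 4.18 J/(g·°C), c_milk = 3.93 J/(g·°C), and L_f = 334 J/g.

T_f ≈ 21.9 °C

Sum of m c ΔT and latent-heat terms is zero:
ice -10.87→0 °C: 118.6×2.09×10.87 = 2694.4; fusion: m_ice L_f = 118.6×334 = 39612; warm the meltwater: 495.75 T; milk cools: 855.9×3.93×(T − 37.74) = 3363.7(T − 37.74)
3859.4 T = 126946 − 42307 = 84639
T ≈ 21.93 °C. Since T > 0 °C, the all-ice-melts assumption holds.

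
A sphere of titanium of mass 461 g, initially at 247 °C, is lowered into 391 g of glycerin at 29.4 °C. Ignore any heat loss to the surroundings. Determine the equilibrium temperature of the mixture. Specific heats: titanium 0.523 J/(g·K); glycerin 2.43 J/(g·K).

Set heat shed by the hot body equal to heat absorbed by the cold body:
461·0.523·(247 − T) = 391·2.43·(T − 29.4)
241.1(247 − T) = 950.13(T − 29.4)
1191.2 T = 87486  ⇒  T ≈ 73.44 °C

T_f ≈ 73.4 °C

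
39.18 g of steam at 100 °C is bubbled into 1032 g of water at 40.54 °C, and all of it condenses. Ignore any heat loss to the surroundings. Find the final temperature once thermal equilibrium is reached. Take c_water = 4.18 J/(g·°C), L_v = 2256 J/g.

Let T be the final temperature. ΣQ_i = 0:
condense steam: −39.18×2256 = −88390
  condensate cools 100→T: 39.18×4.18×(T − 100) = 163.77(T − 100)
  water warms: 1032×4.18×(T − 40.54) = 4313.8(T − 40.54)
4477.5 T = 88390 + 16377 + 174880 = 279647
T ≈ 62.46 °C, under the boiling point, so the assumption holds.

T_f ≈ 62.5 °C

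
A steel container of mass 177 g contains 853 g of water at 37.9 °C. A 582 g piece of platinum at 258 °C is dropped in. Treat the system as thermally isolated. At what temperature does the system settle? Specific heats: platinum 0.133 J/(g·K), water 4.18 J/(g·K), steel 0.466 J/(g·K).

Taking heat into each body as positive, Σ m c ΔT = 0:
582·0.133·(T − 258) + 853·4.18·(T − 37.9) + 177·0.466·(T − 37.9) = 0
3725.4 T = 158231
T = 158231 / 3725.4 = 42.5 °C

T_f ≈ 42.5 °C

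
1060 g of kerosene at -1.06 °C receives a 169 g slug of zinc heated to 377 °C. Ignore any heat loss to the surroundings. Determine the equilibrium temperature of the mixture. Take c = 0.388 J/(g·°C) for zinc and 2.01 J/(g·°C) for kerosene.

T_f = Σ m_i c_i T_i / Σ m_i c_i:
T_f = (65.57·377 + 2130.6·(-1.06)) / (65.57 + 2130.6)
    = 22462 / 2196.2 ≈ 10.23 °C

T_f ≈ 10.2 °C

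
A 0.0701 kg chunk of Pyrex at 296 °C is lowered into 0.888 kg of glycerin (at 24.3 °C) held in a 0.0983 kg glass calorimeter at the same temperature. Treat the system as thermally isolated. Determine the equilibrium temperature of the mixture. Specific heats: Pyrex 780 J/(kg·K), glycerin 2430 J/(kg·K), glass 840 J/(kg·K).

T_f ≈ 30.8 °C

Net heat exchanged in the isolated system is zero:
0.0701·780·(T − 296) + 0.888·2430·(T − 24.3) + 0.0983·840·(T − 24.3) = 0
2295.1 T = 70627
T ≈ 30.77 °C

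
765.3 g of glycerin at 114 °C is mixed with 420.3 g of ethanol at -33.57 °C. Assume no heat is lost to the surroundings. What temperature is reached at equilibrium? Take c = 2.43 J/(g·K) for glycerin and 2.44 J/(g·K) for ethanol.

Set heat shed by the hot body equal to heat absorbed by the cold body:
765.3·2.43·(114 − T) = 420.3·2.44·(T − (-33.57))
1859.7(114 − T) = 1025.5(T − (-33.57))
2885.2 T = 177576  ⇒  T ≈ 61.55 °C

T_f ≈ 61.5 °C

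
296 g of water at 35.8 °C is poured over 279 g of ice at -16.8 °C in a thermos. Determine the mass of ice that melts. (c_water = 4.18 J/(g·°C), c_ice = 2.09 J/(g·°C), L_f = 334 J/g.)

m_melted ≈ 103 g

Water can give up m c ΔT = 296×4.18×35.8 = 44295 J before reaching 0 °C.
Of that, 279×2.09×16.8 = 9796.2 J goes to bring the ice to 0 °C, leaving 34498 J.
To melt every bit of ice: 279×334 = 93186 J.
Since 34498 < 93186 J, not all the ice melts; equilibrium is at 0 °C.
m_melt = 34498 / L_f = 103.3 g.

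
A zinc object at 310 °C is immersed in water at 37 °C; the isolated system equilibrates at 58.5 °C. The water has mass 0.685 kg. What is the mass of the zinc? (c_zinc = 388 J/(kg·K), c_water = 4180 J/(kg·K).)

m ≈ 0.631 kg

Conservation of energy gives ΣQ = 0:
m×388×(58.5 − 310) + 0.685×4180×(58.5 − 37) = 0
-97582 m = -61561
m = -61561/-97582 ≈ 0.6309 kg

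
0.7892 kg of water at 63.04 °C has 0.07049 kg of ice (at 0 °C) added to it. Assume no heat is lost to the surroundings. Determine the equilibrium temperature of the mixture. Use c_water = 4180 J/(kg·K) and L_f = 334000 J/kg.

Taking heat into each body as positive, Σ m c ΔT = 0:
latent heat to melt: 0.07049·334000 = 23544; warm the meltwater: 294.65 T; water: 3298.9(T − 63.04)
3593.5 T = 207960 − 23544 = 184416
T ≈ 51.32 °C. Since T > 0 °C, the all-ice-melts assumption holds.

T_f ≈ 51.3 °C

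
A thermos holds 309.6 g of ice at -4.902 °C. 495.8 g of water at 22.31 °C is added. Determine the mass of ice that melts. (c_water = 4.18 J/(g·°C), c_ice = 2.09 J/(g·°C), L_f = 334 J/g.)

m_melted ≈ 129 g

Heat available from the water dropping to 0 °C: 495.8×4.18×22.31 = 46236 J.
Of that, 309.6×2.09×4.902 = 3171.9 J goes to bring the ice to 0 °C, leaving 43064 J.
To melt every bit of ice: 309.6×334 = 103406 J.
That's not enough to melt it all — equilibrium is at 0 °C with ice remaining.
Mass melted = 43064/334 ≈ 128.9 g.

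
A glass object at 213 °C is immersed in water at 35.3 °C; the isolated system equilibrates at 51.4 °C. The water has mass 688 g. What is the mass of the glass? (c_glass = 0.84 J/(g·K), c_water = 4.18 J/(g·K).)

m ≈ 341 g

Heat lost by the glass = heat gained by the water:
m×0.84×(213 − 51.4) = 688×4.18×(51.4 − 35.3)
135.74 m = 46301  ⇒  m ≈ 341.1 g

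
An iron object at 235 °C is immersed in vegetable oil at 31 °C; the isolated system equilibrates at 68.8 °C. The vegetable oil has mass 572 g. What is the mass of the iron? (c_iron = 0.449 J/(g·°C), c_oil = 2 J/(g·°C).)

|Q_iron| = |Q_oil|:
m·0.449·(235 − 68.8) = 572·2·(68.8 − 31)
74.62 m = 43243  ⇒  m ≈ 579.5 g

m ≈ 579 g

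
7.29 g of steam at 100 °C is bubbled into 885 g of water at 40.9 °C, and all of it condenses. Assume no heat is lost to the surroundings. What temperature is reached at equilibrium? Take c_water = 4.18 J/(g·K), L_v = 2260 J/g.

Taking heat into each body as positive, Σ m c ΔT = 0:
steam→water at 100 °C releases m L_v = 7.29·2260 = 16475
  condensed water 100 °C→T: 30.47(T − 100)
  original water: 3699.3(T − 40.9)
3729.8 T = 16475 + 3047.2 + 151301 = 170824
T ≈ 45.80 °C — below 100 °C, confirming all the steam condensed.

T_f ≈ 45.8 °C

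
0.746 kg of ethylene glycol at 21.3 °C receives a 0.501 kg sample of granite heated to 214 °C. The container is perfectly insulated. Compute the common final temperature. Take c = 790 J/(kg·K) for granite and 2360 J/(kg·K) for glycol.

With ΣQ=0 the equilibrium temperature is the m·c-weighted mean:
T_f = (395.79*214 + 1760.6*21.3) / (395.79 + 1760.6)
    = 122199 / 2156.3 ≈ 56.67 °C

T_f ≈ 56.7 °C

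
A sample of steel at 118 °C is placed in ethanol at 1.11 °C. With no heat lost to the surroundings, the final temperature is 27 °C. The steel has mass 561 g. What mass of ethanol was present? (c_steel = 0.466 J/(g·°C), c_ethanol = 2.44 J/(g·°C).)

Heat gained plus heat lost sum to zero:
561·0.466·(27 − 118) + m·2.44·(27 − 1.11) = 0
63.17 m = 23790
m = 23790/63.17 ≈ 376.6 g

m ≈ 377 g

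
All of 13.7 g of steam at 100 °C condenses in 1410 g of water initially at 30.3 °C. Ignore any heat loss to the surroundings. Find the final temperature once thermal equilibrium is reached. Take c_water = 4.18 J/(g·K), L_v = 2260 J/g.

Heat gained plus heat lost sum to zero:
steam→water at 100 °C releases m L_v = 13.7·2260 = 30962; condensed water 100 °C→T: 57.27(T − 100); original water: 5893.8(T − 30.3)
5951.1 T = 30962 + 5726.6 + 178582 = 215271
T ≈ 36.17 °C, under the boiling point, so the assumption holds.

T_f ≈ 36.2 °C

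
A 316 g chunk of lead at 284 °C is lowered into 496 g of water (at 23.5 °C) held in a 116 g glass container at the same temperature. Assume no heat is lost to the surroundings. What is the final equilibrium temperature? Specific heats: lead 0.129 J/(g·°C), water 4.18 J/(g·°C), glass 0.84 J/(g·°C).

T_f ≈ 28.3 °C

Energy conservation, ΣQ = 0:
316×0.129×(T − 284) + 496×4.18×(T − 23.5) + 116×0.84×(T − 23.5) = 0
2211.5 T = 62589
T = 62589 / 2211.5 = 28.3 °C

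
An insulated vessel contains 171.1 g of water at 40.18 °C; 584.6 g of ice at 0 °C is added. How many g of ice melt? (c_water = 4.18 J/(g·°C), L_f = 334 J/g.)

Heat available from the water dropping to 0 °C: 171.1×4.18×40.18 = 28737 J.
Melting all 584.6 g of ice would need 584.6×334 = 195256 J.
28737 J < 195256 J, so only part of the ice melts and the system sits at 0 °C.
m_melted×334 = 28737  ⇒  m_melted ≈ 86.04 g.

m_melted ≈ 86 g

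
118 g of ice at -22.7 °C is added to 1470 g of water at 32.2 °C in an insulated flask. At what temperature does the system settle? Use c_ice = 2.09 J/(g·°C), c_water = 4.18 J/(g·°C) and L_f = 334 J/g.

T_f ≈ 23.0 °C

Taking heat into each body as positive, Σ m c ΔT = 0:
ice -22.7→0 °C: 118·2.09·22.7 = 5598.3
  latent heat to melt: 118·334 = 39412
  warm the meltwater: 493.24 T
  water: 6144.6(T − 32.2)
6637.8 T = 197856 − 45010 = 152846
T ≈ 23.03 °C (positive, so assuming full melt was valid).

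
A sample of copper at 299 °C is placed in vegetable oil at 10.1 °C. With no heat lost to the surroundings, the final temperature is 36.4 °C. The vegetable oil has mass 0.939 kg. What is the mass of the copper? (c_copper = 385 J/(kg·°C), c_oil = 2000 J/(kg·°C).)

|Q_copper| = |Q_oil|:
m×385×(299 − 36.4) = 0.939×2000×(36.4 − 10.1)
101101 m = 49391  ⇒  m ≈ 0.4885 kg

m ≈ 0.489 kg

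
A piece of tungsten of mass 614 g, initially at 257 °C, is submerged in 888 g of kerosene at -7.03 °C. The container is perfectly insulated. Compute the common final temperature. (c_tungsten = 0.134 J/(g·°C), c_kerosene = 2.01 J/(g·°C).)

T_f ≈ 4.6 °C

Heat lost by the tungsten equals heat gained by the kerosene:
614*0.134*(257 − T) = 888*2.01*(T − (-7.03))
82.28(257 − T) = 1784.9(T − (-7.03))
1867.2 T = 8597.2  ⇒  T ≈ 4.60 °C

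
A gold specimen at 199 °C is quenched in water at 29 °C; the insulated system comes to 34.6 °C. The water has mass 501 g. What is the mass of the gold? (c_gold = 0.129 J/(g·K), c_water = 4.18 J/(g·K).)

m ≈ 553 g

|Q_gold| = |Q_water|:
m×0.129×(199 − 34.6) = 501×4.18×(34.6 − 29)
21.21 m = 11727  ⇒  m ≈ 553 g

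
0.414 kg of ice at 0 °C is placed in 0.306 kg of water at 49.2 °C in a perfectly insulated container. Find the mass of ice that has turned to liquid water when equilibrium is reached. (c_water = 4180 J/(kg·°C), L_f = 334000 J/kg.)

m_melted ≈ 0.188 kg

Water can give up m c ΔT = 0.306×4180×49.2 = 62931 J before reaching 0 °C.
Melting all 0.414 kg of ice would need 0.414×334000 = 138276 J.
62931 J < 138276 J, so only part of the ice melts and the system sits at 0 °C.
m_melt = 62931 / L_f = 0.1884 kg.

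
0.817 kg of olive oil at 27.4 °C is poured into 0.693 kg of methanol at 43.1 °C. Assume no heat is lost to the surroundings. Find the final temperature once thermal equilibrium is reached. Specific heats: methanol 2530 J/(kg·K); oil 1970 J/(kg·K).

T_f ≈ 35.6 °C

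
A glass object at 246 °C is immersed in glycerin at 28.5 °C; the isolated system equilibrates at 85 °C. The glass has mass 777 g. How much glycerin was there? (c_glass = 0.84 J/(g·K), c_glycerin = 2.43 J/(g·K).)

m ≈ 765 g

Taking heat into each body as positive, Σ m c ΔT = 0:
777×0.84×(85 − 246) + m×2.43×(85 − 28.5) = 0
137.3 m = 105081
m = 105081/137.3 ≈ 765.4 g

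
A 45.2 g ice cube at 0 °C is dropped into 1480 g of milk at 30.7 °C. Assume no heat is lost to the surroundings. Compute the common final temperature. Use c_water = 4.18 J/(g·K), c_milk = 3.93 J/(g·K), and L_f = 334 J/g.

Net heat exchanged in the isolated system is zero:
melt ice: 45.2×334 = 15097
  warm the meltwater: 188.94 T
  milk cools: 1480×3.93×(T − 30.7) = 5816.4(T − 30.7)
6005.3 T = 178563 − 15097 = 163467
T ≈ 27.22 °C (positive, so assuming full melt was valid).

T_f ≈ 27.2 °C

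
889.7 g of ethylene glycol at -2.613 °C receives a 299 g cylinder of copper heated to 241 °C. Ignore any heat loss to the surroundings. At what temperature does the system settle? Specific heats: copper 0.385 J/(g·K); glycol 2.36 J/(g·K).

T_f ≈ 10.0 °C

Conservation of energy gives ΣQ = 0:
299·0.385·(T − 241) + 889.7·2.36·(T − (-2.613)) = 0
(115.12 + 2099.7) T = 115.12·241 + 2099.7·(-2.613)
T = 22256/2214.8 ≈ 10.05 °C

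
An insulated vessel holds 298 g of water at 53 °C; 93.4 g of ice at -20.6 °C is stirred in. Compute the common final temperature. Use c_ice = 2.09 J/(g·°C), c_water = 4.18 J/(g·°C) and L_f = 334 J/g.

T_f ≈ 18.8 °C

Let T be the final temperature. ΣQ_i = 0:
ice -20.6→0 °C: 93.4·2.09·20.6 = 4021.2
  fusion: m_ice L_f = 93.4·334 = 31196
  warm the meltwater: 390.41 T
  water: 1245.6(T − 53)
1636.1 T = 66019 − 35217 = 30802
T ≈ 18.83 °C (positive, so assuming full melt was valid).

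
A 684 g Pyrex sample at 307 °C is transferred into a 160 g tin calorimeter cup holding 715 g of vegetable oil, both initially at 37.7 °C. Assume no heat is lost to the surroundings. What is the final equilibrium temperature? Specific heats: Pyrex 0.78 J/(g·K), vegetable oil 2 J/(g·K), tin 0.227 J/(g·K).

T_f is the heat-capacity-weighted average of the initial temperatures:
T_f = (533.52×307 + 1430×37.7 + 36.32×37.7) / (533.52 + 1430 + 36.32)
    = 219071 / 1999.8 ≈ 109.54 °C

T_f ≈ 109.5 °C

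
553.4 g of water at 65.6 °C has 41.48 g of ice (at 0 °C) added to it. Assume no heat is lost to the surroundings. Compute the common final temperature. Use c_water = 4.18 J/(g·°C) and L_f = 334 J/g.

T_f ≈ 55.5 °C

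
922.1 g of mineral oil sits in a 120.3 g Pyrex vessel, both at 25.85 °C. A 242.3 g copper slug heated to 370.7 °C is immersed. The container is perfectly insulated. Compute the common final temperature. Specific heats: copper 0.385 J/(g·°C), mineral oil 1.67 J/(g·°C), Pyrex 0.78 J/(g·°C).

Setting the total heat transfer to zero:
242.3×0.385×(T − 370.7) + 922.1×1.67×(T − 25.85) + 120.3×0.78×(T − 25.85) = 0
93.29(T − 370.7) + 1539.9(T − 25.85) + 93.83(T − 25.85) = 0
(93.29 + 1539.9 + 93.83) T = 93.29×370.7 + 1539.9×25.85 + 93.83×25.85
T = 76813 / 1727 = 44.5 °C

T_f ≈ 44.5 °C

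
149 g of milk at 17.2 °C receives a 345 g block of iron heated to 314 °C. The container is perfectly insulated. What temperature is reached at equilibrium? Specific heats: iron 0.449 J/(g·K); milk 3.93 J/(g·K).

T_f ≈ 79.3 °C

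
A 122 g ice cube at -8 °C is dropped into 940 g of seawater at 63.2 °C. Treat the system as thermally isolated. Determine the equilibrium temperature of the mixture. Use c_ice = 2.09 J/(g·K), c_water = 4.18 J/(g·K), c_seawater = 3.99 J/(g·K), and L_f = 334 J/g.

Net heat exchanged in the isolated system is zero:
warm ice to 0 °C: 122·2.09·(0 − (-8)) = 2039.8
  fusion: m_ice L_f = 122·334 = 40748
  warm the meltwater: 509.96 T
  seawater: 3750.6(T − 63.2)
4260.6 T = 237038 − 42788 = 194250
T ≈ 45.59 °C — above 0 °C, consistent with complete melting.

T_f ≈ 45.6 °C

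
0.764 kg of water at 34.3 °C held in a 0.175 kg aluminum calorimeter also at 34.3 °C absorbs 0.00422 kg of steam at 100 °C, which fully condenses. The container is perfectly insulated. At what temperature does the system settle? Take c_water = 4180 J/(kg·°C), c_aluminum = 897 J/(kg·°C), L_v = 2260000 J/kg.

T_f ≈ 37.5 °C

Heat gained plus heat lost sum to zero:
steam→water at 100 °C releases m L_v = 0.00422·2260000 = 9537.2
  condensate cools 100→T: 0.00422·4180·(T − 100) = 17.64(T − 100)
  original water: 3193.5(T − 34.3)
  aluminum cup: 0.175·897·(T − 34.3) = 156.97(T − 34.3)
3368.1 T = 9537.2 + 1764 + 114922 = 126223
T ≈ 37.48 °C, under the boiling point, so the assumption holds.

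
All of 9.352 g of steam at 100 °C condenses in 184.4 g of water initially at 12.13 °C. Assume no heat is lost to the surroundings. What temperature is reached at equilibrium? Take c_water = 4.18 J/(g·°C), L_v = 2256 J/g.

Energy conservation, ΣQ = 0:
condense steam: −9.352·2256 = −21098
  condensed water 100 °C→T: 39.09(T − 100)
  original water: 770.79(T − 12.13)
809.88 T = 21098 + 3909.1 + 9349.7 = 34357
T ≈ 42.42 °C (< 100 °C, so full condensation is consistent).

T_f ≈ 42.4 °C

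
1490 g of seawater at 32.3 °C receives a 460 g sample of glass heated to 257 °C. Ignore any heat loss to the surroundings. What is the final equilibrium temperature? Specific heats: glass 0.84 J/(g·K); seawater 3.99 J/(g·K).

Set heat shed by the hot body equal to heat absorbed by the cold body:
460*0.84*(257 − T) = 1490*3.99*(T − 32.3)
386.4(257 − T) = 5945.1(T − 32.3)
6331.5 T = 291332  ⇒  T ≈ 46.01 °C

T_f ≈ 46.0 °C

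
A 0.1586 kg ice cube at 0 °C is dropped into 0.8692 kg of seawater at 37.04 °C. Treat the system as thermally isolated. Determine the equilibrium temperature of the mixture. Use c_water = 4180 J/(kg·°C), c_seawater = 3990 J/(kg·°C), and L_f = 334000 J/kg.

Let T be the final temperature. ΣQ_i = 0:
fusion: m_ice L_f = 0.1586×334000 = 52972; warm the meltwater: 662.95 T; seawater: 3468.1(T − 37.04)
4131.1 T = 128459 − 52972 = 75486
T ≈ 18.27 °C (positive, so assuming full melt was valid).

T_f ≈ 18.3 °C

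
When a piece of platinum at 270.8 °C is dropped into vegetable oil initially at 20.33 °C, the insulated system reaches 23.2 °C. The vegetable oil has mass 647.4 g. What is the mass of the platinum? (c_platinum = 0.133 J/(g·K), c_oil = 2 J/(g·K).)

m ≈ 113 g

Let T be the final temperature. ΣQ_i = 0:
m·0.133·(23.2 − 270.8) + 647.4·2·(23.2 − 20.33) = 0
-32.93 m = -3716.1
m = -3716.1/-32.93 ≈ 112.8 g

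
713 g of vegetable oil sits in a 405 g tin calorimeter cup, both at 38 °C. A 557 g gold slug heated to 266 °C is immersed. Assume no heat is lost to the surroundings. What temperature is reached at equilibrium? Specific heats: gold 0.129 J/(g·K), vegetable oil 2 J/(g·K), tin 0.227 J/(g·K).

T_f ≈ 48.3 °C

With ΣQ=0 the equilibrium temperature is the m·c-weighted mean:
T_f = (71.85*266 + 1426*38 + 91.94*38) / (71.85 + 1426 + 91.94)
    = 76794 / 1589.8 ≈ 48.30 °C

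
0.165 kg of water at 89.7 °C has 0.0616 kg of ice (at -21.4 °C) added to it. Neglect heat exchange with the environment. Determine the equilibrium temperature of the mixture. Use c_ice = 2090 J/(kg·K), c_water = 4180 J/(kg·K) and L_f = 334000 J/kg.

T_f ≈ 40.7 °C

Conservation of energy gives ΣQ = 0:
ice -21.4→0 °C: 0.0616·2090·21.4 = 2755.1
  melt ice: 0.0616·334000 = 20574
  warm the meltwater: 257.49 T
  water: 689.7(T − 89.7)
947.19 T = 61866 − 23330 = 38537
T ≈ 40.69 °C — above 0 °C, consistent with complete melting.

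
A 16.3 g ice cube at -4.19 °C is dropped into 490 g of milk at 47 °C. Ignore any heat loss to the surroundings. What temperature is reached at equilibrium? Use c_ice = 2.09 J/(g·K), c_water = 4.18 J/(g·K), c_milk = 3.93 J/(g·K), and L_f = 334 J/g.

T_f ≈ 42.6 °C

Conservation of energy gives ΣQ = 0:
warm ice to 0 °C: 16.3×2.09×(0 − (-4.19)) = 142.74; melt ice: 16.3×334 = 5444.2; warm the meltwater: 68.13 T; milk: 1925.7(T − 47)
1993.8 T = 90508 − 5586.9 = 84921
T ≈ 42.59 °C — above 0 °C, consistent with complete melting.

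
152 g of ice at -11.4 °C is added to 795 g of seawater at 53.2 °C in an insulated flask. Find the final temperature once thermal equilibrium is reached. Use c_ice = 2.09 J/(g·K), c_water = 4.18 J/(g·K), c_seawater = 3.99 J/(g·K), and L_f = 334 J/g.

T_f ≈ 30.0 °C

Sum of m c ΔT and latent-heat terms is zero:
warm ice to 0 °C: 152·2.09·(0 − (-11.4)) = 3621.6
  melt ice: 152·334 = 50768
  warm the meltwater: 635.36 T
  seawater: 3172.1(T − 53.2)
3807.4 T = 168753 − 54390 = 114364
T ≈ 30.04 °C. Since T > 0 °C, the all-ice-melts assumption holds.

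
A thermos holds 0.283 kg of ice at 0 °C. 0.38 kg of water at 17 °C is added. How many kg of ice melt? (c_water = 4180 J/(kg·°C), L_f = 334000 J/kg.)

m_melted ≈ 0.0808 kg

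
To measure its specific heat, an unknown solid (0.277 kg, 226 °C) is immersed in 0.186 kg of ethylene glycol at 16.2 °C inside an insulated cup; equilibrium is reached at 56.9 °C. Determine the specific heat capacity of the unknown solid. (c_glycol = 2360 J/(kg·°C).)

Let T be the final temperature. ΣQ_i = 0:
0.277×c×(56.9 − 226) + 0.186×2360×(56.9 − 16.2) = 0
-46.84 c = -17866
c = -17866/-46.84 ≈ 381.4 J/(kg·°C)

c ≈ 381 J/(kg·°C)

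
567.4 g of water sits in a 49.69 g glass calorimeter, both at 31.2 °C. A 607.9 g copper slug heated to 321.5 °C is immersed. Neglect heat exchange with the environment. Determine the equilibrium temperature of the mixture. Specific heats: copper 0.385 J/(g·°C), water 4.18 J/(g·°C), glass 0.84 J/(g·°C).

T_f ≈ 56.9 °C

Heat gained plus heat lost sum to zero:
607.9×0.385×(T − 321.5) + 567.4×4.18×(T − 31.2) + 49.69×0.84×(T − 31.2) = 0
(234.04 + 2371.7 + 41.74) T = 234.04×321.5 + 2371.7×31.2 + 41.74×31.2
T ≈ 56.86 °C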